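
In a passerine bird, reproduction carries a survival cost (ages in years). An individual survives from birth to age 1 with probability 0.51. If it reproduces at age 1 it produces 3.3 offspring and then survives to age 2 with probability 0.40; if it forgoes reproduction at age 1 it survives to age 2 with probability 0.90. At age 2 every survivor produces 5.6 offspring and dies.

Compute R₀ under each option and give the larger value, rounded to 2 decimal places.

breed at age 1: R₀ = 0.51 × (3.3 + 0.40 × 5.6) = 0.51 × 5.5400 = 2.8254
delay to age 2: R₀ = 0.51 × (0.90 × 5.6) = 0.51 × 5.0400 = 2.5704
Higher: breed at age 1 (2.8254).

2.83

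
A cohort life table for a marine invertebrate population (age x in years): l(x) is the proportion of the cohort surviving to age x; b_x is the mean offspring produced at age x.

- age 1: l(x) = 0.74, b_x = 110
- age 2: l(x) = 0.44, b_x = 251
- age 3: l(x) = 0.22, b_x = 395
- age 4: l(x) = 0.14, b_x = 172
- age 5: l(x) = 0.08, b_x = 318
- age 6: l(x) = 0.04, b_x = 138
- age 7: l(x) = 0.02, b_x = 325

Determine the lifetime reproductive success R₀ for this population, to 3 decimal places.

340.280

R₀ = Σ l(x) b_x:
  age 1: 0.74 × 110 = 81.4000
  age 2: 0.44 × 251 = 110.4400
  age 3: 0.22 × 395 = 86.9000
  age 4: 0.14 × 172 = 24.0800
  age 5: 0.08 × 318 = 25.4400
  age 6: 0.04 × 138 = 5.5200
  age 7: 0.02 × 325 = 6.5000
R₀ = 81.4000 + 110.4400 + 86.9000 + 24.0800 + 25.4400 + 5.5200 + 6.5000 = 340.2800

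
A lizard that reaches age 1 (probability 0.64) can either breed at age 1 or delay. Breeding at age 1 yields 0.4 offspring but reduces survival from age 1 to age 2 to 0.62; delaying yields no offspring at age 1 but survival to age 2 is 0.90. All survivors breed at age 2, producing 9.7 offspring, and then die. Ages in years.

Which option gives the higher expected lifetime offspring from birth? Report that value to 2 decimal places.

breed at age 1: R₀ = 0.64 × (0.4 + 0.62 × 9.7) = 0.64 × 6.4140 = 4.1050
delay to age 2: R₀ = 0.64 × (0.90 × 9.7) = 0.64 × 8.7300 = 5.5872
Higher: delay to age 2 (5.5872).

5.59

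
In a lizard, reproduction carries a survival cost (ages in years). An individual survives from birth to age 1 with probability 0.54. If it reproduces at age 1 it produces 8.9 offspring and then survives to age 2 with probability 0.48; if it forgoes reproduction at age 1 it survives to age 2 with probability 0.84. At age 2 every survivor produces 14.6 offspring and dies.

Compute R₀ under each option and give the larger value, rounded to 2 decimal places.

breed at age 1: R₀ = 0.54 × (8.9 + 0.48 × 14.6) = 0.54 × 15.9080 = 8.5903
delay to age 2: R₀ = 0.54 × (0.84 × 14.6) = 0.54 × 12.2640 = 6.6226
Higher: breed at age 1 (8.5903).

8.59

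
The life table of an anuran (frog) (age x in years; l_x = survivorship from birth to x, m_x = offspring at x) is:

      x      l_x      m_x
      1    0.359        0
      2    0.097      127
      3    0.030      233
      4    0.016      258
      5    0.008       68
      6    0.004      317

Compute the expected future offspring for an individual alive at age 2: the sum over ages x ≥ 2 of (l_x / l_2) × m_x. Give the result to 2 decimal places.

260.30

l_2 = 0.097. Conditional survival from age 2 to x is l_x / l_2.
  x=2: (0.097/0.097) × 127 = 127.0000
  x=3: (0.030/0.097) × 233 = 72.0619
  x=4: (0.016/0.097) × 258 = 42.5567
  x=5: (0.008/0.097) × 68 = 5.6082
  x=6: (0.004/0.097) × 317 = 13.0722
Sum = 127.0000 + 72.0619 + 42.5567 + 5.6082 + 13.0722 = 260.2990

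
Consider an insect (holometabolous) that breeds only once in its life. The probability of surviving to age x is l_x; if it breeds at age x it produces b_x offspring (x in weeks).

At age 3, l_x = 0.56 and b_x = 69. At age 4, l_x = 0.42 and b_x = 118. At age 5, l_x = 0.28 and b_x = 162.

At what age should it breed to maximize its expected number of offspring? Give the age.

Expected offspring if breeding at age x = l_x × b_x:
  age 3: 0.56 × 69 = 38.640
  age 4: 0.42 × 118 = 49.560
  age 5: 0.28 × 162 = 45.360
Maximum at age 4 (49.560).

4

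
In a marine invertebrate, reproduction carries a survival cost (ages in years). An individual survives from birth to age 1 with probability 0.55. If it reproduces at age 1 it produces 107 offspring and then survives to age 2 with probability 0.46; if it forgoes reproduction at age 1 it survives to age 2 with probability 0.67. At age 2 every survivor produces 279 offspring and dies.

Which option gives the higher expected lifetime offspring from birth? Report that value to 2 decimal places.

breed at age 1: R₀ = 0.55 × (107 + 0.46 × 279) = 0.55 × 235.3400 = 129.4370
delay to age 2: R₀ = 0.55 × (0.67 × 279) = 0.55 × 186.9300 = 102.8115
Higher: breed at age 1 (129.4370).

129.44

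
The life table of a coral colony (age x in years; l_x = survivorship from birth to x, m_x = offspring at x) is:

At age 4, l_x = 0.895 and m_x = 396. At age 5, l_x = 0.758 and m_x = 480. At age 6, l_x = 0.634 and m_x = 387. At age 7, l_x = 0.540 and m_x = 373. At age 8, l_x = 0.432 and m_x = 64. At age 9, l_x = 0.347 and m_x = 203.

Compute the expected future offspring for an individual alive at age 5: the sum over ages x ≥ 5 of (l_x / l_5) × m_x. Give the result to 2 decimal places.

1198.82

l_5 = 0.758. Conditional survival from age 5 to x is l_x / l_5.
  x=5: (0.758/0.758) × 480 = 480.0000
  x=6: (0.634/0.758) × 387 = 323.6913
  x=7: (0.540/0.758) × 373 = 265.7256
  x=8: (0.432/0.758) × 64 = 36.4749
  x=9: (0.347/0.758) × 203 = 92.9301
Sum = 480.0000 + 323.6913 + 265.7256 + 36.4749 + 92.9301 = 1198.8219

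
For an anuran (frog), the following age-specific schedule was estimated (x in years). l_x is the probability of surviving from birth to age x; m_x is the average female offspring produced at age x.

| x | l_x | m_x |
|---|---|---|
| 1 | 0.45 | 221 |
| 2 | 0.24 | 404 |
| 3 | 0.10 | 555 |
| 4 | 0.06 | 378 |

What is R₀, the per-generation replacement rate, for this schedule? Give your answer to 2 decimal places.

R₀ = Σ l_x m_x:
  age 1: 0.45 × 221 = 99.4500
  age 2: 0.24 × 404 = 96.9600
  age 3: 0.10 × 555 = 55.5000
  age 4: 0.06 × 378 = 22.6800
R₀ = 99.4500 + 96.9600 + 55.5000 + 22.6800 = 274.5900

274.59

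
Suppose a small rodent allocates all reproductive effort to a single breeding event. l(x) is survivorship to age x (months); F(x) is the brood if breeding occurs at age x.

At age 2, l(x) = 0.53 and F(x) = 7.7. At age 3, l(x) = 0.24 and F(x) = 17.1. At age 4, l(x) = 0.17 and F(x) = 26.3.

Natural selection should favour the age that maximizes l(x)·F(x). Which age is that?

4

Expected offspring if breeding at age x = l(x) × F(x):
  age 2: 0.53 × 7.7 = 4.081
  age 3: 0.24 × 17.1 = 4.104
  age 4: 0.17 × 26.3 = 4.471
Maximum at age 4 (4.471).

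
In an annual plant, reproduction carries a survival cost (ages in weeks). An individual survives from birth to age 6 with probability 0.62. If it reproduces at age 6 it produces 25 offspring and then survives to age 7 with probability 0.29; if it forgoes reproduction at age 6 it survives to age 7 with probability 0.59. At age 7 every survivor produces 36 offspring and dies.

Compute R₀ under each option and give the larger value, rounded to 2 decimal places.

21.97

breed at age 6: R₀ = 0.62 × (25 + 0.29 × 36) = 0.62 × 35.4400 = 21.9728
delay to age 7: R₀ = 0.62 × (0.59 × 36) = 0.62 × 21.2400 = 13.1688
Higher: breed at age 6 (21.9728).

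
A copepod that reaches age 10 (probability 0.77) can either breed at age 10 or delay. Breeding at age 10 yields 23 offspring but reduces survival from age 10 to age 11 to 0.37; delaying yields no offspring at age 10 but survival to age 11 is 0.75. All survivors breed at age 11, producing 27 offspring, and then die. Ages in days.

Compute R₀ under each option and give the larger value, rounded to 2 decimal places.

25.40

breed at age 10: R₀ = 0.77 × (23 + 0.37 × 27) = 0.77 × 32.9900 = 25.4023
delay to age 11: R₀ = 0.77 × (0.75 × 27) = 0.77 × 20.2500 = 15.5925
Higher: breed at age 10 (25.4023).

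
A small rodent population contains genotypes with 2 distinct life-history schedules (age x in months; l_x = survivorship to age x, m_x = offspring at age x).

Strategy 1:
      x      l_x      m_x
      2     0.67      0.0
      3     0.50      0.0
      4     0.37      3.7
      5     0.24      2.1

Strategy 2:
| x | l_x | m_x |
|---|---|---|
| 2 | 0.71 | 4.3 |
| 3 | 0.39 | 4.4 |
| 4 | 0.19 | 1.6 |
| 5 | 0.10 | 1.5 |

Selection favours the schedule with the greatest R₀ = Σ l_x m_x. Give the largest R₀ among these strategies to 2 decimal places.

5.22

Strategy 1: R₀ = 0.67×0.0 + 0.50×0.0 + 0.37×3.7 + 0.24×2.1 = 1.8730
Strategy 2: R₀ = 0.71×4.3 + 0.39×4.4 + 0.19×1.6 + 0.10×1.5 = 5.2230
Highest R₀: strategy 2 with 5.2230.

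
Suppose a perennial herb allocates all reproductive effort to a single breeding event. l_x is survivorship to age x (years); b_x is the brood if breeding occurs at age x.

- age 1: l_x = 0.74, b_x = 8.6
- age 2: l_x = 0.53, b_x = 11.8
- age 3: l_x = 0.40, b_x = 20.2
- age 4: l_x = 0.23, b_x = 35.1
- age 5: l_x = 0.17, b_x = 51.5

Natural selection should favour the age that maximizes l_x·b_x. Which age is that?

Expected offspring if breeding at age x = l_x × b_x:
  age 1: 0.74 × 8.6 = 6.364
  age 2: 0.53 × 11.8 = 6.254
  age 3: 0.40 × 20.2 = 8.080
  age 4: 0.23 × 35.1 = 8.073
  age 5: 0.17 × 51.5 = 8.755
Maximum at age 5 (8.755).

5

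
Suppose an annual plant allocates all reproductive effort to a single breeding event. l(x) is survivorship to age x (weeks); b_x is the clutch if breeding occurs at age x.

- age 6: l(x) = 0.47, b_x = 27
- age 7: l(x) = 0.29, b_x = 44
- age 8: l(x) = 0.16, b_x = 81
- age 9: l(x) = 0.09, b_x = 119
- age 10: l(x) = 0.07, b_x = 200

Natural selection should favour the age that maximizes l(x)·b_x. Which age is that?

Expected offspring if breeding at age x = l(x) × b_x:
  age 6: 0.47 × 27 = 12.690
  age 7: 0.29 × 44 = 12.760
  age 8: 0.16 × 81 = 12.960
  age 9: 0.09 × 119 = 10.710
  age 10: 0.07 × 200 = 14.000
Maximum at age 10 (14.000).

10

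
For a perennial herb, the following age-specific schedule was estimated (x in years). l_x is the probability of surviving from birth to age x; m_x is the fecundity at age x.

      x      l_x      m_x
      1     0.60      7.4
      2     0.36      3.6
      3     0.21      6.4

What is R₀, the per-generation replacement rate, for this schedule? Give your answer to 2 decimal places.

7.08

R₀ = Σ l_x m_x:
  age 1: 0.60 × 7.4 = 4.4400
  age 2: 0.36 × 3.6 = 1.2960
  age 3: 0.21 × 6.4 = 1.3440
R₀ = 4.4400 + 1.2960 + 1.3440 = 7.0800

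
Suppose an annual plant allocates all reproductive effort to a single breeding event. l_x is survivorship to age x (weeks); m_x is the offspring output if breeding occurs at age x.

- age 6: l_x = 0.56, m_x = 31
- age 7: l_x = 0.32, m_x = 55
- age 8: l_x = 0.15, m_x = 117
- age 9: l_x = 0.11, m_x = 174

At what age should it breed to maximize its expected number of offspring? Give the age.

9

Expected offspring if breeding at age x = l_x × m_x:
  age 6: 0.56 × 31 = 17.360
  age 7: 0.32 × 55 = 17.600
  age 8: 0.15 × 117 = 17.550
  age 9: 0.11 × 174 = 19.140
Maximum at age 9 (19.140).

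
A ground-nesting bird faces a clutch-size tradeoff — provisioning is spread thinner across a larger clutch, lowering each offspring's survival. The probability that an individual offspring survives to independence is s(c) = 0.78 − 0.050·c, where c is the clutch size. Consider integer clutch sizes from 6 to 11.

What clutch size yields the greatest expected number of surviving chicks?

Expected surviving chicks = c × s(c):
  c=6: 6 × 0.480 = 2.880
  c=7: 7 × 0.430 = 3.010
  c=8: 8 × 0.380 = 3.040
  c=9: 9 × 0.330 = 2.970
  c=10: 10 × 0.280 = 2.800
  c=11: 11 × 0.230 = 2.530
Maximum at c = 8 (3.040 surviving chicks).

8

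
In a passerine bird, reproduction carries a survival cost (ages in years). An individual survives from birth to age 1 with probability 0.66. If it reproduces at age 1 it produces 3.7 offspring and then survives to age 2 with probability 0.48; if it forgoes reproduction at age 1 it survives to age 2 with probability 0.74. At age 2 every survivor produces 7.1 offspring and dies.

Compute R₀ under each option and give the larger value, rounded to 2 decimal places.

breed at age 1: R₀ = 0.66 × (3.7 + 0.48 × 7.1) = 0.66 × 7.1080 = 4.6913
delay to age 2: R₀ = 0.66 × (0.74 × 7.1) = 0.66 × 5.2540 = 3.4676
Higher: breed at age 1 (4.6913).

4.69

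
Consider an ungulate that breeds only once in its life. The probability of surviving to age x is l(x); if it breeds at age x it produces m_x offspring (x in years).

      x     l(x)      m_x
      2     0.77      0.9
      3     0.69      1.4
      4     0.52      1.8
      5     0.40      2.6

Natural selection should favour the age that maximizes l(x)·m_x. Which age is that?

5

Expected offspring if breeding at age x = l(x) × m_x:
  age 2: 0.77 × 0.9 = 0.693
  age 3: 0.69 × 1.4 = 0.966
  age 4: 0.52 × 1.8 = 0.936
  age 5: 0.40 × 2.6 = 1.040
Maximum at age 5 (1.040).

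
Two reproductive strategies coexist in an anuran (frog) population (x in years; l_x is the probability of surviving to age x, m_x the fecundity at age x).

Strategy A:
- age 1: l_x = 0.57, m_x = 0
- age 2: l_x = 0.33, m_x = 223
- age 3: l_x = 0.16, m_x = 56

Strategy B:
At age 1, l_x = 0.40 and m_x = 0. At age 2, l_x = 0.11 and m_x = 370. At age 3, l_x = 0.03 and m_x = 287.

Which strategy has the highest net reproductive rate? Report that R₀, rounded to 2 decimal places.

82.55

Strategy A: R₀ = 0.57×0 + 0.33×223 + 0.16×56 = 82.5500
Strategy B: R₀ = 0.40×0 + 0.11×370 + 0.03×287 = 49.3100
Highest R₀: strategy A with 82.5500.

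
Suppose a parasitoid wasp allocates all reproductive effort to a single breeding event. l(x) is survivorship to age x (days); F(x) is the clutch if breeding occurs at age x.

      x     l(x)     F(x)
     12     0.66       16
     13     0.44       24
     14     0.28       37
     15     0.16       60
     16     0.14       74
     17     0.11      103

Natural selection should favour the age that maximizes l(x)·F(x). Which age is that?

17

Expected offspring if breeding at age x = l(x) × F(x):
  age 12: 0.66 × 16 = 10.560
  age 13: 0.44 × 24 = 10.560
  age 14: 0.28 × 37 = 10.360
  age 15: 0.16 × 60 = 9.600
  age 16: 0.14 × 74 = 10.360
  age 17: 0.11 × 103 = 11.330
Maximum at age 17 (11.330).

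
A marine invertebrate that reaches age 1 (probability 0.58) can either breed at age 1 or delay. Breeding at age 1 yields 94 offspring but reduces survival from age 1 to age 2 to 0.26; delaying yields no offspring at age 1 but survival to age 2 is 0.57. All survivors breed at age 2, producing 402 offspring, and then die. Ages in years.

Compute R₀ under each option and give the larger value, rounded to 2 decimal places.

132.90

breed at age 1: R₀ = 0.58 × (94 + 0.26 × 402) = 0.58 × 198.5200 = 115.1416
delay to age 2: R₀ = 0.58 × (0.57 × 402) = 0.58 × 229.1400 = 132.9012
Higher: delay to age 2 (132.9012).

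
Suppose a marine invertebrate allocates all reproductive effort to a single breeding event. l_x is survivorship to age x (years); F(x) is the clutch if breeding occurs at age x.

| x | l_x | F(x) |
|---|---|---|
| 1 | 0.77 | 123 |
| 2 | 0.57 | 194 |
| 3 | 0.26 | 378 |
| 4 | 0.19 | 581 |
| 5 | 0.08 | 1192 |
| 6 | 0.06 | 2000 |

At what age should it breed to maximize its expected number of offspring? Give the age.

Expected offspring if breeding at age x = l_x × F(x):
  age 1: 0.77 × 123 = 94.710
  age 2: 0.57 × 194 = 110.580
  age 3: 0.26 × 378 = 98.280
  age 4: 0.19 × 581 = 110.390
  age 5: 0.08 × 1192 = 95.360
  age 6: 0.06 × 2000 = 120.000
Maximum at age 6 (120.000).

6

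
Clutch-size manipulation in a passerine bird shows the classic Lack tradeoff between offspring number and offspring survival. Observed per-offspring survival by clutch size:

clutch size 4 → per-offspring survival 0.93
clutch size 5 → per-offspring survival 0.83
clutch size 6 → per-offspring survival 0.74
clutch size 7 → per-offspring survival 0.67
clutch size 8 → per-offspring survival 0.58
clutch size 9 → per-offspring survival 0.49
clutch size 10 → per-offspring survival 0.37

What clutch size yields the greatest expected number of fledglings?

7

Expected fledglings = c × s(c):
  c=4: 4 × 0.93 = 3.720
  c=5: 5 × 0.83 = 4.150
  c=6: 6 × 0.74 = 4.440
  c=7: 7 × 0.67 = 4.690
  c=8: 8 × 0.58 = 4.640
  c=9: 9 × 0.49 = 4.410
  c=10: 10 × 0.37 = 3.700
Maximum at c = 7 (4.690 fledglings).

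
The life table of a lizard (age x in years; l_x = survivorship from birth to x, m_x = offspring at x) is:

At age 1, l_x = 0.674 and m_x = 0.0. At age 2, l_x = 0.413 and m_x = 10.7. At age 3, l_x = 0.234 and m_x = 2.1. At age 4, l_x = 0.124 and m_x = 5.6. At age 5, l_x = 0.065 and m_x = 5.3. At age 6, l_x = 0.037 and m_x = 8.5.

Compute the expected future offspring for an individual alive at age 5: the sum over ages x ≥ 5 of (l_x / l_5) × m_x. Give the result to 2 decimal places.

l_5 = 0.065. Conditional survival from age 5 to x is l_x / l_5.
  x=5: (0.065/0.065) × 5.3 = 5.3000
  x=6: (0.037/0.065) × 8.5 = 4.8385
Sum = 5.3000 + 4.8385 = 10.1385

10.14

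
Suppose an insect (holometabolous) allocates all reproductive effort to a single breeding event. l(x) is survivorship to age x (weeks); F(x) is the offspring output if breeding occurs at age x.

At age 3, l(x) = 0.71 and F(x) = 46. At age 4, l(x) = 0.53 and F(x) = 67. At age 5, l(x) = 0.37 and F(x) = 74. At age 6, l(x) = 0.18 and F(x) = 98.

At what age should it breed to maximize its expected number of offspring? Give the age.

4

Expected offspring if breeding at age x = l(x) × F(x):
  age 3: 0.71 × 46 = 32.660
  age 4: 0.53 × 67 = 35.510
  age 5: 0.37 × 74 = 27.380
  age 6: 0.18 × 98 = 17.640
Maximum at age 4 (35.510).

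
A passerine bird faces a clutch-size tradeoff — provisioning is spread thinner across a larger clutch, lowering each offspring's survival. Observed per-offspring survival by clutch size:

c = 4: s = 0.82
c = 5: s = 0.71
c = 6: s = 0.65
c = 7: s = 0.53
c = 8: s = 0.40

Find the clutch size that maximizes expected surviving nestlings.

6

Expected surviving nestlings = c × s(c):
  c=4: 4 × 0.82 = 3.280
  c=5: 5 × 0.71 = 3.550
  c=6: 6 × 0.65 = 3.900
  c=7: 7 × 0.53 = 3.710
  c=8: 8 × 0.40 = 3.200
Maximum at c = 6 (3.900 surviving nestlings).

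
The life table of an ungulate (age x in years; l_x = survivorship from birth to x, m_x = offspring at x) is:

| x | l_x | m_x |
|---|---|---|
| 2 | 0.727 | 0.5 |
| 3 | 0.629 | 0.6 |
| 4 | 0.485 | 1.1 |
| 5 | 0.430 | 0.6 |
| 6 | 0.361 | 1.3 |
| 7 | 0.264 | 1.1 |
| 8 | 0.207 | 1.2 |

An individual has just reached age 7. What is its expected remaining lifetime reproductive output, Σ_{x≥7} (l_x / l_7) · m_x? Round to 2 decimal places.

2.04

l_7 = 0.264. Conditional survival from age 7 to x is l_x / l_7.
  x=7: (0.264/0.264) × 1.1 = 1.1000
  x=8: (0.207/0.264) × 1.2 = 0.9409
Sum = 1.1000 + 0.9409 = 2.0409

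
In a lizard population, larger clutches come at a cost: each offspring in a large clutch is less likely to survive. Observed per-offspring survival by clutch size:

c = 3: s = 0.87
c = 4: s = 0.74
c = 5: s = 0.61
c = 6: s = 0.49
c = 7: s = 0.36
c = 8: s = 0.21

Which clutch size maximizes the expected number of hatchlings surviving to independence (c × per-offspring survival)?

Expected hatchlings surviving to independence = c × s(c):
  c=3: 3 × 0.87 = 2.610
  c=4: 4 × 0.74 = 2.960
  c=5: 5 × 0.61 = 3.050
  c=6: 6 × 0.49 = 2.940
  c=7: 7 × 0.36 = 2.520
  c=8: 8 × 0.21 = 1.680
Maximum at c = 5 (3.050 hatchlings surviving to independence).

5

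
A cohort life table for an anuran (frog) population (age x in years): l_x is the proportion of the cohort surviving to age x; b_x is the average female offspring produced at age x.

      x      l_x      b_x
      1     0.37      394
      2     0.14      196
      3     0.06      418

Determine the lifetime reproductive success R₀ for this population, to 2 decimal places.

198.30

R₀ = Σ l_x b_x:
  age 1: 0.37 × 394 = 145.7800
  age 2: 0.14 × 196 = 27.4400
  age 3: 0.06 × 418 = 25.0800
R₀ = 145.7800 + 27.4400 + 25.0800 = 198.3000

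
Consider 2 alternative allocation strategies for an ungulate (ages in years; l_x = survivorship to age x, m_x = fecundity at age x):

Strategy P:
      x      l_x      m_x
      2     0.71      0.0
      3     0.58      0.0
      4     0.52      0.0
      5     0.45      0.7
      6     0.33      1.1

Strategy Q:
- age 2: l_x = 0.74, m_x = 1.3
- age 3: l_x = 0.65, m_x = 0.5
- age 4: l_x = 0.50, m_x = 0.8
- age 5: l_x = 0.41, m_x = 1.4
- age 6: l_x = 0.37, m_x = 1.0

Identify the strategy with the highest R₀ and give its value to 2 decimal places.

Strategy P: R₀ = 0.71×0.0 + 0.58×0.0 + 0.52×0.0 + 0.45×0.7 + 0.33×1.1 = 0.6780
Strategy Q: R₀ = 0.74×1.3 + 0.65×0.5 + 0.50×0.8 + 0.41×1.4 + 0.37×1.0 = 2.6310
Highest R₀: strategy Q with 2.6310.

2.63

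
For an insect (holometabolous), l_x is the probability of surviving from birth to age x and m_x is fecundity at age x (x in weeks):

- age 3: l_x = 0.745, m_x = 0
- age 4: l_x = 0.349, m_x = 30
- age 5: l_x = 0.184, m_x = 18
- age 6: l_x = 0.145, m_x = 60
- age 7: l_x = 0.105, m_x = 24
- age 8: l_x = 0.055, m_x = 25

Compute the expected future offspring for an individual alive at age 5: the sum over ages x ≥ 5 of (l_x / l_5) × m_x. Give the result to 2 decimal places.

l_5 = 0.184. Conditional survival from age 5 to x is l_x / l_5.
  x=5: (0.184/0.184) × 18 = 18.0000
  x=6: (0.145/0.184) × 60 = 47.2826
  x=7: (0.105/0.184) × 24 = 13.6957
  x=8: (0.055/0.184) × 25 = 7.4728
Sum = 18.0000 + 47.2826 + 13.6957 + 7.4728 = 86.4511

86.45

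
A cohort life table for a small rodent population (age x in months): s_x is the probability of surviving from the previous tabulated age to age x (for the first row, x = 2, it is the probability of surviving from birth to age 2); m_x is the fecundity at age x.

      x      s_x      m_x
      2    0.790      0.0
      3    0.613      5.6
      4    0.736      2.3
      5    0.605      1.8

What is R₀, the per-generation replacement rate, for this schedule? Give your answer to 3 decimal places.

3.920

Survivorship from birth: l_x = s_2·s_3·…·s_x.
  l_2 = 0.79000
  l_3 = 0.48427
  l_4 = 0.35642
  l_5 = 0.21564
R₀ = Σ l_x m_x:
  age 2: 0.79000 × 0.0 = 0.0000
  age 3: 0.48427 × 5.6 = 2.7119
  age 4: 0.35642 × 2.3 = 0.8198
  age 5: 0.21564 × 1.8 = 0.3882
R₀ = 0.0000 + 2.7119 + 0.8198 + 0.3882 = 3.9198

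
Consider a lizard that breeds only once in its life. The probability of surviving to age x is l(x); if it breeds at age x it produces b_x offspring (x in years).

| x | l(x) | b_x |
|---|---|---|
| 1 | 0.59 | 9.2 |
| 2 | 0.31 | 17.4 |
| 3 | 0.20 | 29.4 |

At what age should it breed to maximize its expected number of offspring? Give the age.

3

Expected offspring if breeding at age x = l(x) × b_x:
  age 1: 0.59 × 9.2 = 5.428
  age 2: 0.31 × 17.4 = 5.394
  age 3: 0.20 × 29.4 = 5.880
Maximum at age 3 (5.880).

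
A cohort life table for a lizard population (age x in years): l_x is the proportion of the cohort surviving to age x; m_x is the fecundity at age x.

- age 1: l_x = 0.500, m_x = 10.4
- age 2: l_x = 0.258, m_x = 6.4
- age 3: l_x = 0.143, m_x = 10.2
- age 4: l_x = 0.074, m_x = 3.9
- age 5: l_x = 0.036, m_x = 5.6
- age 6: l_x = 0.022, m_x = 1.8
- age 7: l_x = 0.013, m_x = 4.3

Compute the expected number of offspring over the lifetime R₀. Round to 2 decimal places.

8.90

R₀ = Σ l_x m_x:
  age 1: 0.500 × 10.4 = 5.2000
  age 2: 0.258 × 6.4 = 1.6512
  age 3: 0.143 × 10.2 = 1.4586
  age 4: 0.074 × 3.9 = 0.2886
  age 5: 0.036 × 5.6 = 0.2016
  age 6: 0.022 × 1.8 = 0.0396
  age 7: 0.013 × 4.3 = 0.0559
R₀ = 5.2000 + 1.6512 + 1.4586 + 0.2886 + 0.2016 + 0.0396 + 0.0559 = 8.8955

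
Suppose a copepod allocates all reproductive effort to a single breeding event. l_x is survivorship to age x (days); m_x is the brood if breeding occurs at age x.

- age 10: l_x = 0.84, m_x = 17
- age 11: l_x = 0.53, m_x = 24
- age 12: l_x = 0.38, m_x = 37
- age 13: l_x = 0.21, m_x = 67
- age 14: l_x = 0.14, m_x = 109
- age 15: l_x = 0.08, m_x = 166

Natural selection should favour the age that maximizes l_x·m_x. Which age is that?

Expected offspring if breeding at age x = l_x × m_x:
  age 10: 0.84 × 17 = 14.280
  age 11: 0.53 × 24 = 12.720
  age 12: 0.38 × 37 = 14.060
  age 13: 0.21 × 67 = 14.070
  age 14: 0.14 × 109 = 15.260
  age 15: 0.08 × 166 = 13.280
Maximum at age 14 (15.260).

14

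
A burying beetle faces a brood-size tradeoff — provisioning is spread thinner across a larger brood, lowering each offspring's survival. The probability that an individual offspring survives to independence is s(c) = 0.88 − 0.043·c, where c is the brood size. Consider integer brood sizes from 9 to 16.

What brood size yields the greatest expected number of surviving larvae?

10

Expected surviving larvae = c × s(c):
  c=9: 9 × 0.493 = 4.437
  c=10: 10 × 0.450 = 4.500
  c=11: 11 × 0.407 = 4.477
  c=12: 12 × 0.364 = 4.368
  c=13: 13 × 0.321 = 4.173
  c=14: 14 × 0.278 = 3.892
  c=15: 15 × 0.235 = 3.525
  c=16: 16 × 0.192 = 3.072
Maximum at c = 10 (4.500 surviving larvae).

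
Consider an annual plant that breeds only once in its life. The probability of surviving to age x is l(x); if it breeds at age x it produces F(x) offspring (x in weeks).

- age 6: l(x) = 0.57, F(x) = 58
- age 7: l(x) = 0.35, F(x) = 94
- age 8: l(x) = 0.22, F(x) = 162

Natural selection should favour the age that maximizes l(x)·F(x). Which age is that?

Expected offspring if breeding at age x = l(x) × F(x):
  age 6: 0.57 × 58 = 33.060
  age 7: 0.35 × 94 = 32.900
  age 8: 0.22 × 162 = 35.640
Maximum at age 8 (35.640).

8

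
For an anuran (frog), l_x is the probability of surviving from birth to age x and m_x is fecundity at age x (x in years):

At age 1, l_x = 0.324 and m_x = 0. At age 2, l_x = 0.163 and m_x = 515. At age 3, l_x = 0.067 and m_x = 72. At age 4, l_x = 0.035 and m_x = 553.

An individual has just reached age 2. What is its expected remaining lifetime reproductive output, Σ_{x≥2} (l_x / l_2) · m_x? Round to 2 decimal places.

l_2 = 0.163. Conditional survival from age 2 to x is l_x / l_2.
  x=2: (0.163/0.163) × 515 = 515.0000
  x=3: (0.067/0.163) × 72 = 29.5951
  x=4: (0.035/0.163) × 553 = 118.7423
Sum = 515.0000 + 29.5951 + 118.7423 = 663.3374

663.34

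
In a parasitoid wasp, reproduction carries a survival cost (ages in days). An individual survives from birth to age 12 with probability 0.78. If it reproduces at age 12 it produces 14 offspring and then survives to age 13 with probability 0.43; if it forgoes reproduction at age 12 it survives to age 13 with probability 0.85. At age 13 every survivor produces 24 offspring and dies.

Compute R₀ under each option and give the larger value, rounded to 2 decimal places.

breed at age 12: R₀ = 0.78 × (14 + 0.43 × 24) = 0.78 × 24.3200 = 18.9696
delay to age 13: R₀ = 0.78 × (0.85 × 24) = 0.78 × 20.4000 = 15.9120
Higher: breed at age 12 (18.9696).

18.97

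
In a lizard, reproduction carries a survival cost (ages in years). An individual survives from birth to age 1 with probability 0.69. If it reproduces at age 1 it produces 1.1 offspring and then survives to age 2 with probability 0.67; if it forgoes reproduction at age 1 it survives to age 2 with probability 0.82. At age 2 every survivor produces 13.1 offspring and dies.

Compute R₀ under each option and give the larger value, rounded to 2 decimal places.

breed at age 1: R₀ = 0.69 × (1.1 + 0.67 × 13.1) = 0.69 × 9.8770 = 6.8151
delay to age 2: R₀ = 0.69 × (0.82 × 13.1) = 0.69 × 10.7420 = 7.4120
Higher: delay to age 2 (7.4120).

7.41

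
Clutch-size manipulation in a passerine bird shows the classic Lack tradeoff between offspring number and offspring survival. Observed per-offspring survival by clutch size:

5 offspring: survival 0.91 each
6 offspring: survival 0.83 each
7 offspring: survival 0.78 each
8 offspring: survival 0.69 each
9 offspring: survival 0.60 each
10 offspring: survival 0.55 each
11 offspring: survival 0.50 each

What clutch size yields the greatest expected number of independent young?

Expected independent young = c × s(c):
  c=5: 5 × 0.91 = 4.550
  c=6: 6 × 0.83 = 4.980
  c=7: 7 × 0.78 = 5.460
  c=8: 8 × 0.69 = 5.520
  c=9: 9 × 0.60 = 5.400
  c=10: 10 × 0.55 = 5.500
  c=11: 11 × 0.50 = 5.500
Maximum at c = 8 (5.520 independent young).

8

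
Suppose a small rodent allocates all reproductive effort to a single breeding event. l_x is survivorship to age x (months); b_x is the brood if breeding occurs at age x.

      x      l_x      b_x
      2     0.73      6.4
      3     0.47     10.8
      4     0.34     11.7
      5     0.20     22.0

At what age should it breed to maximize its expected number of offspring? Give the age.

3

Expected offspring if breeding at age x = l_x × b_x:
  age 2: 0.73 × 6.4 = 4.672
  age 3: 0.47 × 10.8 = 5.076
  age 4: 0.34 × 11.7 = 3.978
  age 5: 0.20 × 22.0 = 4.400
Maximum at age 3 (5.076).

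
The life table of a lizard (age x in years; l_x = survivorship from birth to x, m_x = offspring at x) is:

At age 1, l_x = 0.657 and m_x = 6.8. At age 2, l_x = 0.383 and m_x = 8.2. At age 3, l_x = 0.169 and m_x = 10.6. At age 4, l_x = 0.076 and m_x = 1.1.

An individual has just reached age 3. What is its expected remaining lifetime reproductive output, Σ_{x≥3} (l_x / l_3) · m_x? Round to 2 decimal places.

11.09

l_3 = 0.169. Conditional survival from age 3 to x is l_x / l_3.
  x=3: (0.169/0.169) × 10.6 = 10.6000
  x=4: (0.076/0.169) × 1.1 = 0.4947
Sum = 10.6000 + 0.4947 = 11.0947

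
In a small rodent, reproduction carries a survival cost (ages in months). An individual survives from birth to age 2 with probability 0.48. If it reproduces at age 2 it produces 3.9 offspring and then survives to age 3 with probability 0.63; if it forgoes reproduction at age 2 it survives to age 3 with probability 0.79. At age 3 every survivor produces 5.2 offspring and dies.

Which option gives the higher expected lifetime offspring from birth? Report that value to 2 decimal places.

3.44

breed at age 2: R₀ = 0.48 × (3.9 + 0.63 × 5.2) = 0.48 × 7.1760 = 3.4445
delay to age 3: R₀ = 0.48 × (0.79 × 5.2) = 0.48 × 4.1080 = 1.9718
Higher: breed at age 2 (3.4445).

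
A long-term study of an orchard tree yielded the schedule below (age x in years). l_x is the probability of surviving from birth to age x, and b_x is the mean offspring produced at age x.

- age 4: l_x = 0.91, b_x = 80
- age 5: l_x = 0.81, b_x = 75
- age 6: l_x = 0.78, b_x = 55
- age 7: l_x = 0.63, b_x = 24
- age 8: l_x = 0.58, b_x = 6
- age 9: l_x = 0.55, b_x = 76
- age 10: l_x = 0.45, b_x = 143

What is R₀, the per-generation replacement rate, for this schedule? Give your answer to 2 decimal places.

R₀ = Σ l_x b_x:
  age 4: 0.91 × 80 = 72.8000
  age 5: 0.81 × 75 = 60.7500
  age 6: 0.78 × 55 = 42.9000
  age 7: 0.63 × 24 = 15.1200
  age 8: 0.58 × 6 = 3.4800
  age 9: 0.55 × 76 = 41.8000
  age 10: 0.45 × 143 = 64.3500
R₀ = 72.8000 + 60.7500 + 42.9000 + 15.1200 + 3.4800 + 41.8000 + 64.3500 = 301.2000

301.20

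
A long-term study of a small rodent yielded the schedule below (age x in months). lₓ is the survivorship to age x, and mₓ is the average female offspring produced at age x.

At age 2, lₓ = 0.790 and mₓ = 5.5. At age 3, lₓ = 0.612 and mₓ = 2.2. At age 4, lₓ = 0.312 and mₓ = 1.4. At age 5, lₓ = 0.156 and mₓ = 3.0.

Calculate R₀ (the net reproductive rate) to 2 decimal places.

6.60

R₀ = Σ lₓ mₓ:
  age 2: 0.790 × 5.5 = 4.3450
  age 3: 0.612 × 2.2 = 1.3464
  age 4: 0.312 × 1.4 = 0.4368
  age 5: 0.156 × 3.0 = 0.4680
R₀ = 4.3450 + 1.3464 + 0.4368 + 0.4680 = 6.5962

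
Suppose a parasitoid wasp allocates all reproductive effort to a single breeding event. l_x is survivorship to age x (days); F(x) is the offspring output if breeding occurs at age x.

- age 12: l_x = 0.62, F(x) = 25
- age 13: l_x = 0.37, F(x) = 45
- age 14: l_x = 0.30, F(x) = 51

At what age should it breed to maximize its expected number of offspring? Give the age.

13

Expected offspring if breeding at age x = l_x × F(x):
  age 12: 0.62 × 25 = 15.500
  age 13: 0.37 × 45 = 16.650
  age 14: 0.30 × 51 = 15.300
Maximum at age 13 (16.650).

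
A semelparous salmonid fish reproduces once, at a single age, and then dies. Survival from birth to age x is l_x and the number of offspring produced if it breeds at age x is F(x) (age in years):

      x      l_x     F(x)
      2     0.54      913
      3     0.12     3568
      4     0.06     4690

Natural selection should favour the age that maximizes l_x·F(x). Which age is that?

2

Expected offspring if breeding at age x = l_x × F(x):
  age 2: 0.54 × 913 = 493.020
  age 3: 0.12 × 3568 = 428.160
  age 4: 0.06 × 4690 = 281.400
Maximum at age 2 (493.020).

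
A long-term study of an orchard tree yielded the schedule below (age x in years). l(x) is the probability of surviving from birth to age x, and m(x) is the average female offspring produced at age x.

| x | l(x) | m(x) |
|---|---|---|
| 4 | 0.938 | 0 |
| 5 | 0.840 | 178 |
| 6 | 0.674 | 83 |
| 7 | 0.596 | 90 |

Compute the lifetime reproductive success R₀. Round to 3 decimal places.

R₀ = Σ l(x) m(x):
  age 4: 0.938 × 0 = 0.0000
  age 5: 0.840 × 178 = 149.5200
  age 6: 0.674 × 83 = 55.9420
  age 7: 0.596 × 90 = 53.6400
R₀ = 0.0000 + 149.5200 + 55.9420 + 53.6400 = 259.1020

259.102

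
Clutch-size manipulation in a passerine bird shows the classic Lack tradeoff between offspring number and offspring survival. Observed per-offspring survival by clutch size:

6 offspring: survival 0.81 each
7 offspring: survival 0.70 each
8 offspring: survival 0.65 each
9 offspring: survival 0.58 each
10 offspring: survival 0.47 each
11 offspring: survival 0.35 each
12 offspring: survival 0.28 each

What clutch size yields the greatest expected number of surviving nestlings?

9

Expected surviving nestlings = c × s(c):
  c=6: 6 × 0.81 = 4.860
  c=7: 7 × 0.70 = 4.900
  c=8: 8 × 0.65 = 5.200
  c=9: 9 × 0.58 = 5.220
  c=10: 10 × 0.47 = 4.700
  c=11: 11 × 0.35 = 3.850
  c=12: 12 × 0.28 = 3.360
Maximum at c = 9 (5.220 surviving nestlings).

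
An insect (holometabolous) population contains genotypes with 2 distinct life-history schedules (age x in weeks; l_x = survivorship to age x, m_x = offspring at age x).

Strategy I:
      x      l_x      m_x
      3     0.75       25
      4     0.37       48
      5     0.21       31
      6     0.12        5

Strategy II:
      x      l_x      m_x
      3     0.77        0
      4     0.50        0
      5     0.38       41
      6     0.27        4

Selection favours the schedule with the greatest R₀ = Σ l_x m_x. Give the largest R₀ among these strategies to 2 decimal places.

43.62

Strategy I: R₀ = 0.75×25 + 0.37×48 + 0.21×31 + 0.12×5 = 43.6200
Strategy II: R₀ = 0.77×0 + 0.50×0 + 0.38×41 + 0.27×4 = 16.6600
Highest R₀: strategy I with 43.6200.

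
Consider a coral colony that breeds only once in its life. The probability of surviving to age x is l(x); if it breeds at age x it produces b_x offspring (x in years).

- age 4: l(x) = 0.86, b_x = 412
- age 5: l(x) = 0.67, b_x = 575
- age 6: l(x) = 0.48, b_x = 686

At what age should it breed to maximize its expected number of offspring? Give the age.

5

Expected offspring if breeding at age x = l(x) × b_x:
  age 4: 0.86 × 412 = 354.320
  age 5: 0.67 × 575 = 385.250
  age 6: 0.48 × 686 = 329.280
Maximum at age 5 (385.250).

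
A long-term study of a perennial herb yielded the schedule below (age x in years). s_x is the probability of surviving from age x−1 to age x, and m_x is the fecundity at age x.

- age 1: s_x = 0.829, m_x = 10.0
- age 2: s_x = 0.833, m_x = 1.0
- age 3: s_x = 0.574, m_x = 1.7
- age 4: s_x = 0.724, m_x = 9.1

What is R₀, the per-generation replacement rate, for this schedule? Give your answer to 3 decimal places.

Survivorship from birth: l_x = s_1·s_2·…·s_x.
  l_1 = 0.82900
  l_2 = 0.69056
  l_3 = 0.39638
  l_4 = 0.28698
R₀ = Σ l_x m_x:
  age 1: 0.82900 × 10.0 = 8.2900
  age 2: 0.69056 × 1.0 = 0.6906
  age 3: 0.39638 × 1.7 = 0.6738
  age 4: 0.28698 × 9.1 = 2.6115
R₀ = 8.2900 + 0.6906 + 0.6738 + 2.6115 = 12.2659

12.266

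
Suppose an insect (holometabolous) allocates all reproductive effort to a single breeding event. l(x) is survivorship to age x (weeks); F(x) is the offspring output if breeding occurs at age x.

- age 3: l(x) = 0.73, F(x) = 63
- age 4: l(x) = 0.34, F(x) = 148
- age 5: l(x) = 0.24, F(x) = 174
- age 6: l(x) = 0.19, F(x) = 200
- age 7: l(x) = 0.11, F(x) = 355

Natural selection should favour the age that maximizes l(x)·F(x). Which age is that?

Expected offspring if breeding at age x = l(x) × F(x):
  age 3: 0.73 × 63 = 45.990
  age 4: 0.34 × 148 = 50.320
  age 5: 0.24 × 174 = 41.760
  age 6: 0.19 × 200 = 38.000
  age 7: 0.11 × 355 = 39.050
Maximum at age 4 (50.320).

4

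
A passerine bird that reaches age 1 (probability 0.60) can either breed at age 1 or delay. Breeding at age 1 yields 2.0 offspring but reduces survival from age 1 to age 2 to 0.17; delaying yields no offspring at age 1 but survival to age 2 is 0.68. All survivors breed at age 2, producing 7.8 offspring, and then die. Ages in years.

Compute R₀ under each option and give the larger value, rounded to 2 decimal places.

breed at age 1: R₀ = 0.60 × (2.0 + 0.17 × 7.8) = 0.60 × 3.3260 = 1.9956
delay to age 2: R₀ = 0.60 × (0.68 × 7.8) = 0.60 × 5.3040 = 3.1824
Higher: delay to age 2 (3.1824).

3.18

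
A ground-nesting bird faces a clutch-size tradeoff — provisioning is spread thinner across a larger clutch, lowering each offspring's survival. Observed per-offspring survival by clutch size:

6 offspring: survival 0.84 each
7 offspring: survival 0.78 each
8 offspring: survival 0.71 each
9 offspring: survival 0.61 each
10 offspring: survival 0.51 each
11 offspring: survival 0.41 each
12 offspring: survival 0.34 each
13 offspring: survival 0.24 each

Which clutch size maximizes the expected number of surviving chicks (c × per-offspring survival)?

8

Expected surviving chicks = c × s(c):
  c=6: 6 × 0.84 = 5.040
  c=7: 7 × 0.78 = 5.460
  c=8: 8 × 0.71 = 5.680
  c=9: 9 × 0.61 = 5.490
  c=10: 10 × 0.51 = 5.100
  c=11: 11 × 0.41 = 4.510
  c=12: 12 × 0.34 = 4.080
  c=13: 13 × 0.24 = 3.120
Maximum at c = 8 (5.680 surviving chicks).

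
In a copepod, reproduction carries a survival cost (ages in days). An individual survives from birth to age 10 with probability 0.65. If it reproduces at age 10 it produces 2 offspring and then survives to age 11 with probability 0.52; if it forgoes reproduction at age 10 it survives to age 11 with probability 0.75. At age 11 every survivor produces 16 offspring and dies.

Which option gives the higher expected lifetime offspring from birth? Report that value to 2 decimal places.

7.80

breed at age 10: R₀ = 0.65 × (2 + 0.52 × 16) = 0.65 × 10.3200 = 6.7080
delay to age 11: R₀ = 0.65 × (0.75 × 16) = 0.65 × 12.0000 = 7.8000
Higher: delay to age 11 (7.8000).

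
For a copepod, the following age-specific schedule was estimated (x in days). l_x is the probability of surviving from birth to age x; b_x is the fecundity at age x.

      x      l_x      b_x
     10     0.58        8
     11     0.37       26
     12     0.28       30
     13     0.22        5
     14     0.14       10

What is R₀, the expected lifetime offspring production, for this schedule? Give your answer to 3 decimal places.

25.160

R₀ = Σ l_x b_x:
  age 10: 0.58 × 8 = 4.6400
  age 11: 0.37 × 26 = 9.6200
  age 12: 0.28 × 30 = 8.4000
  age 13: 0.22 × 5 = 1.1000
  age 14: 0.14 × 10 = 1.4000
R₀ = 4.6400 + 9.6200 + 8.4000 + 1.1000 + 1.4000 = 25.1600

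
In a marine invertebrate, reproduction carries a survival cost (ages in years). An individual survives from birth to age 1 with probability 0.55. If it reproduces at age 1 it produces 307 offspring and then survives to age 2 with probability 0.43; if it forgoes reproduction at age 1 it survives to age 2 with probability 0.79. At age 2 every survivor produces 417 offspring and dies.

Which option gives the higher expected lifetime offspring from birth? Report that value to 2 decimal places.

267.47

breed at age 1: R₀ = 0.55 × (307 + 0.43 × 417) = 0.55 × 486.3100 = 267.4705
delay to age 2: R₀ = 0.55 × (0.79 × 417) = 0.55 × 329.4300 = 181.1865
Higher: breed at age 1 (267.4705).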